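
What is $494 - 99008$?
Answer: $-98514$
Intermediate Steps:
$494 - 99008 = -98514$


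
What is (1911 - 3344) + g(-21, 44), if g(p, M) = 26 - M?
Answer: -1451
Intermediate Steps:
(1911 - 3344) + g(-21, 44) = (1911 - 3344) + (26 - 1*44) = -1433 + (26 - 44) = -1433 - 18 = -1451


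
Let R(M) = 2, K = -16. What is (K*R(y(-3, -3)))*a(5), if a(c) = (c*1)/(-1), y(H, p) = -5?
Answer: 160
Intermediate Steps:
a(c) = -c (a(c) = c*(-1) = -c)
(K*R(y(-3, -3)))*a(5) = (-16*2)*(-1*5) = -32*(-5) = 160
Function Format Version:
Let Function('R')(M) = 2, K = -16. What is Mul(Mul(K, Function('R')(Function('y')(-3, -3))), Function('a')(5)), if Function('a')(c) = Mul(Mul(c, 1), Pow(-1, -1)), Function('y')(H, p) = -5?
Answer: 160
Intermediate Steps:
Function('a')(c) = Mul(-1, c) (Function('a')(c) = Mul(c, -1) = Mul(-1, c))
Mul(Mul(K, Function('R')(Function('y')(-3, -3))), Function('a')(5)) = Mul(Mul(-16, 2), Mul(-1, 5)) = Mul(-32, -5) = 160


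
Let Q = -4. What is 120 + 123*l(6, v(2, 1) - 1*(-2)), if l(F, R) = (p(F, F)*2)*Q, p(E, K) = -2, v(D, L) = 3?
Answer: 2088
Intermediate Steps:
l(F, R) = 16 (l(F, R) = -2*2*(-4) = -4*(-4) = 16)
120 + 123*l(6, v(2, 1) - 1*(-2)) = 120 + 123*16 = 120 + 1968 = 2088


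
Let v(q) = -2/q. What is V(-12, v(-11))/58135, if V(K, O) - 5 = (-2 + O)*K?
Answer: 59/127897 ≈ 0.00046131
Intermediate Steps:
V(K, O) = 5 + K*(-2 + O) (V(K, O) = 5 + (-2 + O)*K = 5 + K*(-2 + O))
V(-12, v(-11))/58135 = (5 - 2*(-12) - (-24)/(-11))/58135 = (5 + 24 - (-24)*(-1)/11)*(1/58135) = (5 + 24 - 12*2/11)*(1/58135) = (5 + 24 - 24/11)*(1/58135) = (295/11)*(1/58135) = 59/127897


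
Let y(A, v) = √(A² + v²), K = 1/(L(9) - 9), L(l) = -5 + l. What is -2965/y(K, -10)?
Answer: -14825*√2501/2501 ≈ -296.44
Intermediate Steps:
K = -⅕ (K = 1/((-5 + 9) - 9) = 1/(4 - 9) = 1/(-5) = -⅕ ≈ -0.20000)
-2965/y(K, -10) = -2965/√((-⅕)² + (-10)²) = -2965/√(1/25 + 100) = -2965*5*√2501/2501 = -14825*√2501/2501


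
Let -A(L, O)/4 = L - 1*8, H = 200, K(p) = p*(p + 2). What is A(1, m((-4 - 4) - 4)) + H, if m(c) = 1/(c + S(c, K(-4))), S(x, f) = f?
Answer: 228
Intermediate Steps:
K(p) = p*(2 + p)
m(c) = 1/(8 + c) (m(c) = 1/(c - 4*(2 - 4)) = 1/(c - 4*(-2)) = 1/(c + 8) = 1/(8 + c))
A(L, O) = 32 - 4*L (A(L, O) = -4*(L - 1*8) = -4*(L - 8) = -4*(-8 + L) = 32 - 4*L)
A(1, m((-4 - 4) - 4)) + H = (32 - 4*1) + 200 = (32 - 4) + 200 = 28 + 200 = 228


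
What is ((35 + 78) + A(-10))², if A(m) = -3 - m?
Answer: 14400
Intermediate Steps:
((35 + 78) + A(-10))² = ((35 + 78) + (-3 - 1*(-10)))² = (113 + (-3 + 10))² = (113 + 7)² = 120² = 14400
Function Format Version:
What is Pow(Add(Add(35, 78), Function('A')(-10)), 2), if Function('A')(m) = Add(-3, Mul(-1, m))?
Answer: 14400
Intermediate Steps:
Pow(Add(Add(35, 78), Function('A')(-10)), 2) = Pow(Add(Add(35, 78), Add(-3, Mul(-1, -10))), 2) = Pow(Add(113, Add(-3, 10)), 2) = Pow(Add(113, 7), 2) = Pow(120, 2) = 14400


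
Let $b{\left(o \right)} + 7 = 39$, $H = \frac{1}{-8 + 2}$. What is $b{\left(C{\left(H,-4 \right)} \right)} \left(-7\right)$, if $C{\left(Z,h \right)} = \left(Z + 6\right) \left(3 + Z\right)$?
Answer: $-224$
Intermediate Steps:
$H = - \frac{1}{6}$ ($H = \frac{1}{-6} = - \frac{1}{6} \approx -0.16667$)
$C{\left(Z,h \right)} = \left(3 + Z\right) \left(6 + Z\right)$ ($C{\left(Z,h \right)} = \left(6 + Z\right) \left(3 + Z\right) = \left(3 + Z\right) \left(6 + Z\right)$)
$b{\left(o \right)} = 32$ ($b{\left(o \right)} = -7 + 39 = 32$)
$b{\left(C{\left(H,-4 \right)} \right)} \left(-7\right) = 32 \left(-7\right) = -224$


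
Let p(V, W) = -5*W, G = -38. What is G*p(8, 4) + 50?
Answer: 810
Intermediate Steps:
G*p(8, 4) + 50 = -(-190)*4 + 50 = -38*(-20) + 50 = 760 + 50 = 810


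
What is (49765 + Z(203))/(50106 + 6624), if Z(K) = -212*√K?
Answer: 9953/11346 - 106*√203/28365 ≈ 0.82398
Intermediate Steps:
(49765 + Z(203))/(50106 + 6624) = (49765 - 212*√203)/(50106 + 6624) = (49765 - 212*√203)/56730 = (49765 - 212*√203)*(1/56730) = 9953/11346 - 106*√203/28365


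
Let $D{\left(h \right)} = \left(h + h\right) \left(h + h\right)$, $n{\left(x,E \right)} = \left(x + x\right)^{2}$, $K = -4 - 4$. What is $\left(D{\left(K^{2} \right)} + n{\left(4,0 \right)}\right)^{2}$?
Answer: $270536704$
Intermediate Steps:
$K = -8$ ($K = -4 - 4 = -8$)
$n{\left(x,E \right)} = 4 x^{2}$ ($n{\left(x,E \right)} = \left(2 x\right)^{2} = 4 x^{2}$)
$D{\left(h \right)} = 4 h^{2}$ ($D{\left(h \right)} = 2 h 2 h = 4 h^{2}$)
$\left(D{\left(K^{2} \right)} + n{\left(4,0 \right)}\right)^{2} = \left(4 \left(\left(-8\right)^{2}\right)^{2} + 4 \cdot 4^{2}\right)^{2} = \left(4 \cdot 64^{2} + 4 \cdot 16\right)^{2} = \left(4 \cdot 4096 + 64\right)^{2} = \left(16384 + 64\right)^{2} = 16448^{2} = 270536704$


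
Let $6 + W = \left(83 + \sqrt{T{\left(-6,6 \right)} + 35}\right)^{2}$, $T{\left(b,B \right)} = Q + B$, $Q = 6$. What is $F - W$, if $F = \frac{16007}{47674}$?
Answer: $- \frac{330364813}{47674} - 166 \sqrt{47} \approx -8067.7$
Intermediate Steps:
$T{\left(b,B \right)} = 6 + B$
$F = \frac{16007}{47674}$ ($F = 16007 \cdot \frac{1}{47674} = \frac{16007}{47674} \approx 0.33576$)
$W = -6 + \left(83 + \sqrt{47}\right)^{2}$ ($W = -6 + \left(83 + \sqrt{\left(6 + 6\right) + 35}\right)^{2} = -6 + \left(83 + \sqrt{12 + 35}\right)^{2} = -6 + \left(83 + \sqrt{47}\right)^{2} \approx 8068.0$)
$F - W = \frac{16007}{47674} - \left(6930 + 166 \sqrt{47}\right) = - \frac{330364813}{47674} - 166 \sqrt{47}$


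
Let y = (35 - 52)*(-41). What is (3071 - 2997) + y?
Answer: 771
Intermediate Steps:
y = 697 (y = -17*(-41) = 697)
(3071 - 2997) + y = (3071 - 2997) + 697 = 74 + 697 = 771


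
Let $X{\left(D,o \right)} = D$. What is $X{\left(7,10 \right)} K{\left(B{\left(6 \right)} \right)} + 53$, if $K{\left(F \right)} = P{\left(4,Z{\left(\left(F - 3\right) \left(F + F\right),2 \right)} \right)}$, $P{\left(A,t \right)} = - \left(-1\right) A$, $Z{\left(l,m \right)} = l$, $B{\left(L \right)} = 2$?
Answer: $81$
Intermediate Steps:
$P{\left(A,t \right)} = A$
$K{\left(F \right)} = 4$
$X{\left(7,10 \right)} K{\left(B{\left(6 \right)} \right)} + 53 = 7 \cdot 4 + 53 = 28 + 53 = 81$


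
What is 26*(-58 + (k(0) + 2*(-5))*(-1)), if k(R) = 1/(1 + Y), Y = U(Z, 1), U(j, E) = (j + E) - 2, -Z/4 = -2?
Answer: -5005/4 ≈ -1251.3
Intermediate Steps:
Z = 8 (Z = -4*(-2) = 8)
U(j, E) = -2 + E + j (U(j, E) = (E + j) - 2 = -2 + E + j)
Y = 7 (Y = -2 + 1 + 8 = 7)
k(R) = ⅛ (k(R) = 1/(1 + 7) = 1/8 = ⅛)
26*(-58 + (k(0) + 2*(-5))*(-1)) = 26*(-58 + (⅛ + 2*(-5))*(-1)) = 26*(-58 + (⅛ - 10)*(-1)) = 26*(-58 - 79/8*(-1)) = 26*(-58 + 79/8) = 26*(-385/8) = -5005/4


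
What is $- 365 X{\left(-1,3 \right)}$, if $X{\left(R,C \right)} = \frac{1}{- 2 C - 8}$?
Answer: $\frac{365}{14} \approx 26.071$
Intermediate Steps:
$X{\left(R,C \right)} = \frac{1}{-8 - 2 C}$
$- 365 X{\left(-1,3 \right)} = - 365 \left(- \frac{1}{8 + 2 \cdot 3}\right) = - 365 \left(- \frac{1}{8 + 6}\right) = - 365 \left(- \frac{1}{14}\right) = - 365 \left(\left(-1\right) \frac{1}{14}\right) = \left(-365\right) \left(- \frac{1}{14}\right) = \frac{365}{14}$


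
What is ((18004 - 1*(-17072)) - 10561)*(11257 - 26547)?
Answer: -374834350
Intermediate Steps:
((18004 - 1*(-17072)) - 10561)*(11257 - 26547) = ((18004 + 17072) - 10561)*(-15290) = (35076 - 10561)*(-15290) = 24515*(-15290) = -374834350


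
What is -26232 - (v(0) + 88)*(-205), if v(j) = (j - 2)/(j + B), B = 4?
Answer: -16589/2 ≈ -8294.5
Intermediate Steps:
v(j) = (-2 + j)/(4 + j) (v(j) = (j - 2)/(j + 4) = (-2 + j)/(4 + j))
-26232 - (v(0) + 88)*(-205) = -26232 - ((-2 + 0)/(4 + 0) + 88)*(-205) = -26232 - (-2/4 + 88)*(-205) = -26232 - ((¼)*(-2) + 88)*(-205) = -26232 - (-½ + 88)*(-205) = -26232 - 175*(-205)/2 = -26232 - 1*(-35875/2) = -26232 + 35875/2 = -16589/2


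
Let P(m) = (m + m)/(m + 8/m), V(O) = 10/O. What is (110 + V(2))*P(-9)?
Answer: 18630/89 ≈ 209.33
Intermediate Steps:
P(m) = 2*m/(m + 8/m) (P(m) = (2*m)/(m + 8/m) = 2*m/(m + 8/m))
(110 + V(2))*P(-9) = (110 + 10/2)*(2*(-9)**2/(8 + (-9)**2)) = (110 + 10*(1/2))*(2*81/(8 + 81)) = (110 + 5)*(2*81/89) = 115*(2*81*(1/89)) = 115*(162/89) = 18630/89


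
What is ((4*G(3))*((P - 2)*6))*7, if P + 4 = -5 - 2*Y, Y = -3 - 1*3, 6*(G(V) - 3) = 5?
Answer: 644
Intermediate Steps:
G(V) = 23/6 (G(V) = 3 + (⅙)*5 = 3 + ⅚ = 23/6)
Y = -6 (Y = -3 - 3 = -6)
P = 3 (P = -4 + (-5 - 2*(-6)) = -4 + (-5 + 12) = -4 + 7 = 3)
((4*G(3))*((P - 2)*6))*7 = ((4*(23/6))*((3 - 2)*6))*7 = (46*(1*6)/3)*7 = ((46/3)*6)*7 = 92*7 = 644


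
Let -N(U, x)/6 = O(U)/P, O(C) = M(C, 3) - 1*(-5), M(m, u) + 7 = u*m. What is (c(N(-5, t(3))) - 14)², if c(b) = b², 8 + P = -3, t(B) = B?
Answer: 75864100/14641 ≈ 5181.6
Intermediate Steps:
M(m, u) = -7 + m*u (M(m, u) = -7 + u*m = -7 + m*u)
P = -11 (P = -8 - 3 = -11)
O(C) = -2 + 3*C (O(C) = (-7 + C*3) - 1*(-5) = (-7 + 3*C) + 5 = -2 + 3*C)
N(U, x) = -12/11 + 18*U/11 (N(U, x) = -6*(-2 + 3*U)/(-11) = -6*(-2 + 3*U)*(-1)/11 = -6*(2/11 - 3*U/11) = -12/11 + 18*U/11)
(c(N(-5, t(3))) - 14)² = ((-12/11 + (18/11)*(-5))² - 14)² = ((-12/11 - 90/11)² - 14)² = ((-102/11)² - 14)² = (10404/121 - 14)² = (8710/121)² = 75864100/14641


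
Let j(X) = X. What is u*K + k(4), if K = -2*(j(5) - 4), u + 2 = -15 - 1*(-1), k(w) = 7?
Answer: 39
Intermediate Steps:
u = -16 (u = -2 + (-15 - 1*(-1)) = -2 + (-15 + 1) = -2 - 14 = -16)
K = -2 (K = -2*(5 - 4) = -2*1 = -2)
u*K + k(4) = -16*(-2) + 7 = 32 + 7 = 39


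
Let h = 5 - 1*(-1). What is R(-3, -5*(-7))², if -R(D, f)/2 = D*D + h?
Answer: 900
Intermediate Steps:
h = 6 (h = 5 + 1 = 6)
R(D, f) = -12 - 2*D² (R(D, f) = -2*(D*D + 6) = -2*(D² + 6) = -2*(6 + D²) = -12 - 2*D²)
R(-3, -5*(-7))² = (-12 - 2*(-3)²)² = (-12 - 2*9)² = (-12 - 18)² = (-30)² = 900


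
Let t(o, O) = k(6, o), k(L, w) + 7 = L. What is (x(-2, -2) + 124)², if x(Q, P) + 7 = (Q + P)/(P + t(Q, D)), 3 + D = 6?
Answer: 126025/9 ≈ 14003.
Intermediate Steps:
D = 3 (D = -3 + 6 = 3)
k(L, w) = -7 + L
t(o, O) = -1 (t(o, O) = -7 + 6 = -1)
x(Q, P) = -7 + (P + Q)/(-1 + P) (x(Q, P) = -7 + (Q + P)/(P - 1) = -7 + (P + Q)/(-1 + P))
(x(-2, -2) + 124)² = ((7 - 2 - 6*(-2))/(-1 - 2) + 124)² = ((7 - 2 + 12)/(-3) + 124)² = (-⅓*17 + 124)² = (-17/3 + 124)² = (355/3)² = 126025/9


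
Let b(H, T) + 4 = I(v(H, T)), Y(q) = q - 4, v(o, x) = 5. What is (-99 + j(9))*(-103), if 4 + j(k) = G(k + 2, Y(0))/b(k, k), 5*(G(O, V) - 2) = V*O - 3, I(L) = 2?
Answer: 102279/10 ≈ 10228.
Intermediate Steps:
Y(q) = -4 + q
G(O, V) = 7/5 + O*V/5 (G(O, V) = 2 + (V*O - 3)/5 = 2 + (O*V - 3)/5 = 2 + (-3 + O*V)/5 = 2 + (-3/5 + O*V/5) = 7/5 + O*V/5)
b(H, T) = -2 (b(H, T) = -4 + 2 = -2)
j(k) = -39/10 + 2*k/5 (j(k) = -4 + (7/5 + (k + 2)*(-4 + 0)/5)/(-2) = -4 + (7/5 + (1/5)*(2 + k)*(-4))*(-1/2) = -4 + (7/5 + (-8/5 - 4*k/5))*(-1/2) = -4 + (-1/5 - 4*k/5)*(-1/2) = -4 + (1/10 + 2*k/5) = -39/10 + 2*k/5)
(-99 + j(9))*(-103) = (-99 + (-39/10 + (2/5)*9))*(-103) = (-99 + (-39/10 + 18/5))*(-103) = (-99 - 3/10)*(-103) = -993/10*(-103) = 102279/10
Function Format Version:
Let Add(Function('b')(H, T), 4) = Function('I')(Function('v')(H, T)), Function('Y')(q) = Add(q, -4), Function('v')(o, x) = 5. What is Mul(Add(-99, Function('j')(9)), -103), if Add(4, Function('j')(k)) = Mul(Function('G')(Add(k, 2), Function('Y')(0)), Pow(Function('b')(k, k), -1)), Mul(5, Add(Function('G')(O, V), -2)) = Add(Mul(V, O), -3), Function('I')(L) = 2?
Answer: Rational(102279, 10) ≈ 10228.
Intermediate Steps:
Function('Y')(q) = Add(-4, q)
Function('G')(O, V) = Add(Rational(7, 5), Mul(Rational(1, 5), O, V)) (Function('G')(O, V) = Add(2, Mul(Rational(1, 5), Add(Mul(V, O), -3))) = Add(2, Mul(Rational(1, 5), Add(Mul(O, V), -3))) = Add(2, Mul(Rational(1, 5), Add(-3, Mul(O, V)))) = Add(2, Add(Rational(-3, 5), Mul(Rational(1, 5), O, V))) = Add(Rational(7, 5), Mul(Rational(1, 5), O, V)))
Function('b')(H, T) = -2 (Function('b')(H, T) = Add(-4, 2) = -2)
Function('j')(k) = Add(Rational(-39, 10), Mul(Rational(2, 5), k)) (Function('j')(k) = Add(-4, Mul(Add(Rational(7, 5), Mul(Rational(1, 5), Add(k, 2), Add(-4, 0))), Pow(-2, -1))) = Add(-4, Mul(Add(Rational(7, 5), Mul(Rational(1, 5), Add(2, k), -4)), Rational(-1, 2))) = Add(-4, Mul(Add(Rational(7, 5), Add(Rational(-8, 5), Mul(Rational(-4, 5), k))), Rational(-1, 2))) = Add(-4, Mul(Add(Rational(-1, 5), Mul(Rational(-4, 5), k)), Rational(-1, 2))) = Add(-4, Add(Rational(1, 10), Mul(Rational(2, 5), k))) = Add(Rational(-39, 10), Mul(Rational(2, 5), k)))
Mul(Add(-99, Function('j')(9)), -103) = Mul(Add(-99, Add(Rational(-39, 10), Mul(Rational(2, 5), 9))), -103) = Mul(Add(-99, Add(Rational(-39, 10), Rational(18, 5))), -103) = Mul(Add(-99, Rational(-3, 10)), -103) = Mul(Rational(-993, 10), -103) = Rational(102279, 10)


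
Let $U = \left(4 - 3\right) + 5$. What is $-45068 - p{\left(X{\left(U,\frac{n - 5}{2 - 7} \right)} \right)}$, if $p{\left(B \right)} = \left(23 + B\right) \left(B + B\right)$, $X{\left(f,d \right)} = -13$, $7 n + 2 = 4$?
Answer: $-44808$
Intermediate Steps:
$n = \frac{2}{7}$ ($n = - \frac{2}{7} + \frac{1}{7} \cdot 4 = - \frac{2}{7} + \frac{4}{7} = \frac{2}{7} \approx 0.28571$)
$U = 6$ ($U = 1 + 5 = 6$)
$p{\left(B \right)} = 2 B \left(23 + B\right)$ ($p{\left(B \right)} = \left(23 + B\right) 2 B = 2 B \left(23 + B\right)$)
$-45068 - p{\left(X{\left(U,\frac{n - 5}{2 - 7} \right)} \right)} = -45068 - 2 \left(-13\right) \left(23 - 13\right) = -45068 - 2 \left(-13\right) 10 = -45068 - -260 = -45068 + 260 = -44808$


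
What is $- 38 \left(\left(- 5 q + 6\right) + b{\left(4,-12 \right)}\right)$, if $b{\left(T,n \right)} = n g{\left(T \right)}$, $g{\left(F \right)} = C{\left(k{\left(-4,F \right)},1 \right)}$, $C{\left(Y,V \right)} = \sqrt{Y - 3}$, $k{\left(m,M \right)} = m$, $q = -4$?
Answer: $-988 + 456 i \sqrt{7} \approx -988.0 + 1206.5 i$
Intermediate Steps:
$C{\left(Y,V \right)} = \sqrt{-3 + Y}$
$g{\left(F \right)} = i \sqrt{7}$ ($g{\left(F \right)} = \sqrt{-3 - 4} = \sqrt{-7} = i \sqrt{7}$)
$b{\left(T,n \right)} = i n \sqrt{7}$ ($b{\left(T,n \right)} = n i \sqrt{7} = i n \sqrt{7}$)
$- 38 \left(\left(- 5 q + 6\right) + b{\left(4,-12 \right)}\right) = - 38 \left(\left(\left(-5\right) \left(-4\right) + 6\right) + i \left(-12\right) \sqrt{7}\right) = - 38 \left(\left(20 + 6\right) - 12 i \sqrt{7}\right) = - 38 \left(26 - 12 i \sqrt{7}\right) = -988 + 456 i \sqrt{7}$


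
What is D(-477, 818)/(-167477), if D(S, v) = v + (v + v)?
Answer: -2454/167477 ≈ -0.014653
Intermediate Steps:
D(S, v) = 3*v (D(S, v) = v + 2*v = 3*v)
D(-477, 818)/(-167477) = (3*818)/(-167477) = 2454*(-1/167477) = -2454/167477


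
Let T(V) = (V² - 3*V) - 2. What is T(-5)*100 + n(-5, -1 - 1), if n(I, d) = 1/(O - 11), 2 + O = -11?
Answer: 91199/24 ≈ 3800.0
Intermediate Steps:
T(V) = -2 + V² - 3*V
O = -13 (O = -2 - 11 = -13)
n(I, d) = -1/24 (n(I, d) = 1/(-13 - 11) = 1/(-24) = -1/24)
T(-5)*100 + n(-5, -1 - 1) = (-2 + (-5)² - 3*(-5))*100 - 1/24 = (-2 + 25 + 15)*100 - 1/24 = 38*100 - 1/24 = 3800 - 1/24 = 91199/24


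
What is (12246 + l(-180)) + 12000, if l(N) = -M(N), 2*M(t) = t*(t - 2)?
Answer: 7866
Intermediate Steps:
M(t) = t*(-2 + t)/2 (M(t) = (t*(t - 2))/2 = (t*(-2 + t))/2 = t*(-2 + t)/2)
l(N) = -N*(-2 + N)/2
(12246 + l(-180)) + 12000 = (12246 + (½)*(-180)*(2 - 1*(-180))) + 12000 = (12246 + (½)*(-180)*(2 + 180)) + 12000 = (12246 + (½)*(-180)*182) + 12000 = (12246 - 16380) + 12000 = -4134 + 12000 = 7866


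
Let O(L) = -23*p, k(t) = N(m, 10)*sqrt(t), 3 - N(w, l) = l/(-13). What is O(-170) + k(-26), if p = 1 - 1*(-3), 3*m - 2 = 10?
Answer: -92 + 49*I*sqrt(26)/13 ≈ -92.0 + 19.219*I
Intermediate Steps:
m = 4 (m = 2/3 + (1/3)*10 = 2/3 + 10/3 = 4)
N(w, l) = 3 + l/13 (N(w, l) = 3 - l/(-13) = 3 - l*(-1)/13 = 3 - (-1)*l/13 = 3 + l/13)
p = 4 (p = 1 + 3 = 4)
k(t) = 49*sqrt(t)/13 (k(t) = (3 + (1/13)*10)*sqrt(t) = (3 + 10/13)*sqrt(t) = 49*sqrt(t)/13)
O(L) = -92 (O(L) = -23*4 = -92)
O(-170) + k(-26) = -92 + 49*sqrt(-26)/13 = -92 + 49*(I*sqrt(26))/13 = -92 + 49*I*sqrt(26)/13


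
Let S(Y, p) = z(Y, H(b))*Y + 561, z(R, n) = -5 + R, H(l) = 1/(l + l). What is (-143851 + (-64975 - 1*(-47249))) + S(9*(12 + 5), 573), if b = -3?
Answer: -138372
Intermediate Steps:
H(l) = 1/(2*l)
S(Y, p) = 561 + Y*(-5 + Y) (S(Y, p) = (-5 + Y)*Y + 561 = Y*(-5 + Y) + 561 = 561 + Y*(-5 + Y))
(-143851 + (-64975 - 1*(-47249))) + S(9*(12 + 5), 573) = (-143851 + (-64975 - 1*(-47249))) + (561 + (9*(12 + 5))*(-5 + 9*(12 + 5))) = (-143851 + (-64975 + 47249)) + (561 + (9*17)*(-5 + 9*17)) = (-143851 - 17726) + (561 + 153*(-5 + 153)) = -161577 + (561 + 153*148) = -161577 + (561 + 22644) = -161577 + 23205 = -138372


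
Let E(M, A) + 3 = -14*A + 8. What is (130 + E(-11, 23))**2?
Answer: 34969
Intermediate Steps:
E(M, A) = 5 - 14*A (E(M, A) = -3 + (-14*A + 8) = -3 + (8 - 14*A) = 5 - 14*A)
(130 + E(-11, 23))**2 = (130 + (5 - 14*23))**2 = (130 + (5 - 322))**2 = (130 - 317)**2 = (-187)**2 = 34969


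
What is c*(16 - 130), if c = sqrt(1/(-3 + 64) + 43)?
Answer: -912*sqrt(2501)/61 ≈ -747.69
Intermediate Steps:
c = 8*sqrt(2501)/61 (c = sqrt(1/61 + 43) = sqrt(2624/61) = 8*sqrt(2501)/61 ≈ 6.5587)
c*(16 - 130) = (8*sqrt(2501)/61)*(16 - 130) = (8*sqrt(2501)/61)*(-114) = -912*sqrt(2501)/61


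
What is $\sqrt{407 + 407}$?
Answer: $\sqrt{814} \approx 28.531$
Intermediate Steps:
$\sqrt{407 + 407} = \sqrt{814}$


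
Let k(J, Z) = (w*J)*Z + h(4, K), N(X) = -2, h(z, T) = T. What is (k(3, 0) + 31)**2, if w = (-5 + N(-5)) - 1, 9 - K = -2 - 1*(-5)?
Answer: 1369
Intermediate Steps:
K = 6 (K = 9 - (-2 - 1*(-5)) = 9 - (-2 + 5) = 9 - 1*3 = 9 - 3 = 6)
w = -8 (w = (-5 - 2) - 1 = -7 - 1 = -8)
k(J, Z) = 6 - 8*J*Z (k(J, Z) = (-8*J)*Z + 6 = -8*J*Z + 6 = 6 - 8*J*Z)
(k(3, 0) + 31)**2 = ((6 - 8*3*0) + 31)**2 = ((6 + 0) + 31)**2 = (6 + 31)**2 = 37**2 = 1369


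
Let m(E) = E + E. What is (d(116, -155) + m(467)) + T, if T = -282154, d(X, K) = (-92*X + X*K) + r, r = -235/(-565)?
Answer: -35015489/113 ≈ -3.0987e+5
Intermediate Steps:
r = 47/113 (r = -235*(-1/565) = 47/113 ≈ 0.41593)
d(X, K) = 47/113 - 92*X + K*X (d(X, K) = (-92*X + X*K) + 47/113 = (-92*X + K*X) + 47/113 = 47/113 - 92*X + K*X)
m(E) = 2*E
(d(116, -155) + m(467)) + T = ((47/113 - 92*116 - 155*116) + 2*467) - 282154 = ((47/113 - 10672 - 17980) + 934) - 282154 = (-3237629/113 + 934) - 282154 = -3132087/113 - 282154 = -35015489/113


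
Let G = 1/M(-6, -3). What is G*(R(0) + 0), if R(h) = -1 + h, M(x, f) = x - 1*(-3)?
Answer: ⅓ ≈ 0.33333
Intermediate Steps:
M(x, f) = 3 + x (M(x, f) = x + 3 = 3 + x)
G = -⅓ (G = 1/(3 - 6) = 1/(-3) = -⅓ ≈ -0.33333)
G*(R(0) + 0) = -((-1 + 0) + 0)/3 = -(-1 + 0)/3 = -⅓*(-1) = ⅓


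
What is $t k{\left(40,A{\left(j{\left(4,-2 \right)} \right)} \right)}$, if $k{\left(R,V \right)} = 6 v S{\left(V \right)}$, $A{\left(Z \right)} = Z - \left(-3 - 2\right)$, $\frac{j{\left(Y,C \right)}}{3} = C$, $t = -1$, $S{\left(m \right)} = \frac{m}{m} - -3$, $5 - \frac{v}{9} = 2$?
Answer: $-648$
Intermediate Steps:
$v = 27$ ($v = 45 - 18 = 27$)
$S{\left(m \right)} = 4$ ($S{\left(m \right)} = 1 + 3 = 4$)
$j{\left(Y,C \right)} = 3 C$
$A{\left(Z \right)} = 5 + Z$ ($A{\left(Z \right)} = Z - \left(-3 - 2\right) = Z - -5 = Z + 5 = 5 + Z$)
$k{\left(R,V \right)} = 648$ ($k{\left(R,V \right)} = 6 \cdot 27 \cdot 4 = 162 \cdot 4 = 648$)
$t k{\left(40,A{\left(j{\left(4,-2 \right)} \right)} \right)} = \left(-1\right) 648 = -648$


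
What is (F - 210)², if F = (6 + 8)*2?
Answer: 33124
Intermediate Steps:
F = 28 (F = 14*2 = 28)
(F - 210)² = (28 - 210)² = (-182)² = 33124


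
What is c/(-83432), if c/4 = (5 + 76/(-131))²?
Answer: -335241/357944138 ≈ -0.00093657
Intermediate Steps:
c = 1340964/17161 (c = 4*(5 + 76/(-131))² = 4*(5 + 76*(-1/131))² = 4*(5 - 76/131)² = 4*(579/131)² = 4*(335241/17161) = 1340964/17161 ≈ 78.140)
c/(-83432) = (1340964/17161)/(-83432) = (1340964/17161)*(-1/83432) = -335241/357944138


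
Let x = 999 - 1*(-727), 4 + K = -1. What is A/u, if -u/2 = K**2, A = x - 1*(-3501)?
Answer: -5227/50 ≈ -104.54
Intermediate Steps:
K = -5 (K = -4 - 1 = -5)
x = 1726 (x = 999 + 727 = 1726)
A = 5227 (A = 1726 - 1*(-3501) = 1726 + 3501 = 5227)
u = -50 (u = -2*(-5)**2 = -2*25 = -50)
A/u = 5227/(-50) = 5227*(-1/50) = -5227/50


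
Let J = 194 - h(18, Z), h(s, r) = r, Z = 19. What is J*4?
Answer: 700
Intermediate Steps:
J = 175 (J = 194 - 1*19 = 194 - 19 = 175)
J*4 = 175*4 = 700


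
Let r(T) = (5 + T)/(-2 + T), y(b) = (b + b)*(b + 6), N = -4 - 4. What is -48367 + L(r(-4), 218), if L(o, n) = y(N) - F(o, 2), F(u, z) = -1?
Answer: -48334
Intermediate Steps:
N = -8
y(b) = 2*b*(6 + b) (y(b) = (2*b)*(6 + b) = 2*b*(6 + b))
r(T) = (5 + T)/(-2 + T)
L(o, n) = 33 (L(o, n) = 2*(-8)*(6 - 8) - 1*(-1) = 2*(-8)*(-2) + 1 = 32 + 1 = 33)
-48367 + L(r(-4), 218) = -48367 + 33 = -48334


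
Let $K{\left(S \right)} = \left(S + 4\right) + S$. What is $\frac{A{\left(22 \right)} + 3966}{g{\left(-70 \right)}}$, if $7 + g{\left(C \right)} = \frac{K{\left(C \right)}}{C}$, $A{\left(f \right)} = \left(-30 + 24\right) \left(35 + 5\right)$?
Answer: $- \frac{43470}{59} \approx -736.78$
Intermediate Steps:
$A{\left(f \right)} = -240$ ($A{\left(f \right)} = \left(-6\right) 40 = -240$)
$K{\left(S \right)} = 4 + 2 S$ ($K{\left(S \right)} = \left(4 + S\right) + S = 4 + 2 S$)
$g{\left(C \right)} = -7 + \frac{4 + 2 C}{C}$
$\frac{A{\left(22 \right)} + 3966}{g{\left(-70 \right)}} = \frac{-240 + 3966}{-5 + \frac{4}{-70}} = \frac{3726}{-5 + 4 \left(- \frac{1}{70}\right)} = \frac{3726}{-5 - \frac{2}{35}} = \frac{3726}{- \frac{177}{35}} = 3726 \left(- \frac{35}{177}\right) = - \frac{43470}{59}$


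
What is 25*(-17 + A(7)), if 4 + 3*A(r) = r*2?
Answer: -1025/3 ≈ -341.67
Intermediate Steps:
A(r) = -4/3 + 2*r/3 (A(r) = -4/3 + (r*2)/3 = -4/3 + (2*r)/3 = -4/3 + 2*r/3)
25*(-17 + A(7)) = 25*(-17 + (-4/3 + (⅔)*7)) = 25*(-17 + (-4/3 + 14/3)) = 25*(-17 + 10/3) = 25*(-41/3) = -1025/3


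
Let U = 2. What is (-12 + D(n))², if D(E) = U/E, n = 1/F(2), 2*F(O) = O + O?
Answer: 64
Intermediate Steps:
F(O) = O (F(O) = (O + O)/2 = (2*O)/2 = O)
n = ½ (n = 1/2 = ½ ≈ 0.50000)
D(E) = 2/E
(-12 + D(n))² = (-12 + 2/(½))² = (-12 + 2*2)² = (-12 + 4)² = (-8)² = 64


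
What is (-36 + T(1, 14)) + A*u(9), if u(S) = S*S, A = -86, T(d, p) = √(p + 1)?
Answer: -7002 + √15 ≈ -6998.1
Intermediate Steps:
T(d, p) = √(1 + p)
u(S) = S²
(-36 + T(1, 14)) + A*u(9) = (-36 + √(1 + 14)) - 86*9² = (-36 + √15) - 86*81 = (-36 + √15) - 6966 = -7002 + √15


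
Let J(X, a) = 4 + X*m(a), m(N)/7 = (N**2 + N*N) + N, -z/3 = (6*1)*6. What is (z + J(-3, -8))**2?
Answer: 6885376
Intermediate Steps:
z = -108 (z = -3*6*1*6 = -18*6 = -3*36 = -108)
m(N) = 7*N + 14*N**2 (m(N) = 7*((N**2 + N*N) + N) = 7*((N**2 + N**2) + N) = 7*(2*N**2 + N) = 7*(N + 2*N**2) = 7*N + 14*N**2)
J(X, a) = 4 + 7*X*a*(1 + 2*a) (J(X, a) = 4 + X*(7*a*(1 + 2*a)) = 4 + 7*X*a*(1 + 2*a))
(z + J(-3, -8))**2 = (-108 + (4 + 7*(-3)*(-8)*(1 + 2*(-8))))**2 = (-108 + (4 + 7*(-3)*(-8)*(1 - 16)))**2 = (-108 + (4 + 7*(-3)*(-8)*(-15)))**2 = (-108 + (4 - 2520))**2 = (-108 - 2516)**2 = (-2624)**2 = 6885376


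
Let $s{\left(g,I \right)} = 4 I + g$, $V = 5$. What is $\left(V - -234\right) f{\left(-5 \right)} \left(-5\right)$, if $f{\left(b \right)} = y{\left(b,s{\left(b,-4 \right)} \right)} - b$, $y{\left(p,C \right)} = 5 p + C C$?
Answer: $-503095$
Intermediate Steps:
$s{\left(g,I \right)} = g + 4 I$
$y{\left(p,C \right)} = C^{2} + 5 p$ ($y{\left(p,C \right)} = 5 p + C^{2} = C^{2} + 5 p$)
$f{\left(b \right)} = \left(-16 + b\right)^{2} + 4 b$ ($f{\left(b \right)} = \left(\left(b + 4 \left(-4\right)\right)^{2} + 5 b\right) - b = \left(\left(b - 16\right)^{2} + 5 b\right) - b = \left(\left(-16 + b\right)^{2} + 5 b\right) - b = \left(-16 + b\right)^{2} + 4 b$)
$\left(V - -234\right) f{\left(-5 \right)} \left(-5\right) = \left(5 - -234\right) \left(\left(-16 - 5\right)^{2} + 4 \left(-5\right)\right) \left(-5\right) = \left(5 + 234\right) \left(\left(-21\right)^{2} - 20\right) \left(-5\right) = 239 \left(441 - 20\right) \left(-5\right) = 239 \cdot 421 \left(-5\right) = 239 \left(-2105\right) = -503095$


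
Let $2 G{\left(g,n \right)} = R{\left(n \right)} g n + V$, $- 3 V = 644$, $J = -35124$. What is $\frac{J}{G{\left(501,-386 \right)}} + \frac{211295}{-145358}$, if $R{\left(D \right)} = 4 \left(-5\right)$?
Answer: $- \frac{620546736143}{421629630182} \approx -1.4718$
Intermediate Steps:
$R{\left(D \right)} = -20$
$V = - \frac{644}{3}$ ($V = \left(- \frac{1}{3}\right) 644 = - \frac{644}{3} \approx -214.67$)
$G{\left(g,n \right)} = - \frac{322}{3} - 10 g n$ ($G{\left(g,n \right)} = \frac{- 20 g n - \frac{644}{3}}{2} = \frac{- \frac{644}{3} - 20 g n}{2} = - \frac{322}{3} - 10 g n$)
$\frac{J}{G{\left(501,-386 \right)}} + \frac{211295}{-145358} = - \frac{35124}{- \frac{322}{3} - 5010 \left(-386\right)} + \frac{211295}{-145358} = - \frac{35124}{- \frac{322}{3} + 1933860} + 211295 \left(- \frac{1}{145358}\right) = - \frac{35124}{\frac{5801258}{3}} - \frac{211295}{145358} = \left(-35124\right) \frac{3}{5801258} - \frac{211295}{145358} = - \frac{52686}{2900629} - \frac{211295}{145358} = - \frac{620546736143}{421629630182}$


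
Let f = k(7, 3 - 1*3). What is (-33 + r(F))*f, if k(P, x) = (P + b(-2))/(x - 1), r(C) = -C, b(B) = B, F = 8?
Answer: 205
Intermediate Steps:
k(P, x) = (-2 + P)/(-1 + x) (k(P, x) = (P - 2)/(x - 1) = (-2 + P)/(-1 + x))
f = -5 (f = (-2 + 7)/(-1 + (3 - 1*3)) = 5/(-1 + (3 - 3)) = 5/(-1 + 0) = 5/(-1) = -1*5 = -5)
(-33 + r(F))*f = (-33 - 1*8)*(-5) = (-33 - 8)*(-5) = -41*(-5) = 205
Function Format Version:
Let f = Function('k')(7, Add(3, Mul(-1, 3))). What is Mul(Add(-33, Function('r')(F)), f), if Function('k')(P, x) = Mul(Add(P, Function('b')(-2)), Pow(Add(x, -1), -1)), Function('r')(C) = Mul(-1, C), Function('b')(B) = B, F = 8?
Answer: 205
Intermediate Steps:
Function('k')(P, x) = Mul(Pow(Add(-1, x), -1), Add(-2, P)) (Function('k')(P, x) = Mul(Add(P, -2), Pow(Add(x, -1), -1)) = Mul(Add(-2, P), Pow(Add(-1, x), -1)) = Mul(Pow(Add(-1, x), -1), Add(-2, P)))
f = -5 (f = Mul(Pow(Add(-1, Add(3, Mul(-1, 3))), -1), Add(-2, 7)) = Mul(Pow(Add(-1, Add(3, -3)), -1), 5) = Mul(Pow(Add(-1, 0), -1), 5) = Mul(Pow(-1, -1), 5) = Mul(-1, 5) = -5)
Mul(Add(-33, Function('r')(F)), f) = Mul(Add(-33, Mul(-1, 8)), -5) = Mul(Add(-33, -8), -5) = Mul(-41, -5) = 205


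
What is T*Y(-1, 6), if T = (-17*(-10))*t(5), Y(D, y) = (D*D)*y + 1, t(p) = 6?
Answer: 7140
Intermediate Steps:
Y(D, y) = 1 + y*D**2 (Y(D, y) = D**2*y + 1 = y*D**2 + 1 = 1 + y*D**2)
T = 1020 (T = -17*(-10)*6 = 170*6 = 1020)
T*Y(-1, 6) = 1020*(1 + 6*(-1)**2) = 1020*(1 + 6*1) = 1020*(1 + 6) = 1020*7 = 7140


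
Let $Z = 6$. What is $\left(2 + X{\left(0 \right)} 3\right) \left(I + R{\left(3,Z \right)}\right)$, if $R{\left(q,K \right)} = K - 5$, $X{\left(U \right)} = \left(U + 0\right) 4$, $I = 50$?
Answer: $102$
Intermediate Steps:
$X{\left(U \right)} = 4 U$ ($X{\left(U \right)} = U 4 = 4 U$)
$R{\left(q,K \right)} = -5 + K$
$\left(2 + X{\left(0 \right)} 3\right) \left(I + R{\left(3,Z \right)}\right) = \left(2 + 4 \cdot 0 \cdot 3\right) \left(50 + \left(-5 + 6\right)\right) = \left(2 + 0 \cdot 3\right) \left(50 + 1\right) = \left(2 + 0\right) 51 = 2 \cdot 51 = 102$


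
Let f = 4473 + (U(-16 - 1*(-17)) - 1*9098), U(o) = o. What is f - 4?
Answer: -4628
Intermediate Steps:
f = -4624 (f = 4473 + ((-16 - 1*(-17)) - 1*9098) = 4473 + ((-16 + 17) - 9098) = 4473 + (1 - 9098) = 4473 - 9097 = -4624)
f - 4 = -4624 - 4 = -4628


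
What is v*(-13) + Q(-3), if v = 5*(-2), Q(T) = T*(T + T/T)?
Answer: 136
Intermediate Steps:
Q(T) = T*(1 + T) (Q(T) = T*(T + 1) = T*(1 + T))
v = -10
v*(-13) + Q(-3) = -10*(-13) - 3*(1 - 3) = 130 - 3*(-2) = 130 + 6 = 136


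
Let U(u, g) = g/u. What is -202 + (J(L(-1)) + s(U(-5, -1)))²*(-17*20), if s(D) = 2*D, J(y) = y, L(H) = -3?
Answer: -12502/5 ≈ -2500.4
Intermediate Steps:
-202 + (J(L(-1)) + s(U(-5, -1)))²*(-17*20) = -202 + (-3 + 2*(-1/(-5)))²*(-17*20) = -202 + (-3 + 2*(-1*(-⅕)))²*(-340) = -202 + (-3 + 2*(⅕))²*(-340) = -202 + (-3 + ⅖)²*(-340) = -202 + (-13/5)²*(-340) = -202 + (169/25)*(-340) = -202 - 11492/5 = -12502/5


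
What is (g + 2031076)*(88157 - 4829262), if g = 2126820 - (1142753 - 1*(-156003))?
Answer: -13555482949700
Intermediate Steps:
g = 828064 (g = 2126820 - (1142753 + 156003) = 2126820 - 1*1298756 = 2126820 - 1298756 = 828064)
(g + 2031076)*(88157 - 4829262) = (828064 + 2031076)*(88157 - 4829262) = 2859140*(-4741105) = -13555482949700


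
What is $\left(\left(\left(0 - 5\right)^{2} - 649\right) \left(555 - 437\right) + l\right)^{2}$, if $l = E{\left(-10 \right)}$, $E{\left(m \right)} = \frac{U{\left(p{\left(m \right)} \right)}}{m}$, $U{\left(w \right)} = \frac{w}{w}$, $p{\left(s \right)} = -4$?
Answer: $\frac{542168615041}{100} \approx 5.4217 \cdot 10^{9}$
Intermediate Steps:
$U{\left(w \right)} = 1$
$E{\left(m \right)} = \frac{1}{m}$ ($E{\left(m \right)} = 1 \frac{1}{m} = \frac{1}{m}$)
$l = - \frac{1}{10}$ ($l = \frac{1}{-10} = - \frac{1}{10} \approx -0.1$)
$\left(\left(\left(0 - 5\right)^{2} - 649\right) \left(555 - 437\right) + l\right)^{2} = \left(\left(\left(0 - 5\right)^{2} - 649\right) \left(555 - 437\right) - \frac{1}{10}\right)^{2} = \left(\left(\left(-5\right)^{2} - 649\right) 118 - \frac{1}{10}\right)^{2} = \left(\left(25 - 649\right) 118 - \frac{1}{10}\right)^{2} = \left(\left(-624\right) 118 - \frac{1}{10}\right)^{2} = \left(-73632 - \frac{1}{10}\right)^{2} = \left(- \frac{736321}{10}\right)^{2} = \frac{542168615041}{100}$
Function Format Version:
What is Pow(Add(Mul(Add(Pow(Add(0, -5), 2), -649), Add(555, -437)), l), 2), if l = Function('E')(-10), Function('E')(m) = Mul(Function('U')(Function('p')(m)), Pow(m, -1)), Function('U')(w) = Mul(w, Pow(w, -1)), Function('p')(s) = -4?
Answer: Rational(542168615041, 100) ≈ 5.4217e+9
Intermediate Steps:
Function('U')(w) = 1
Function('E')(m) = Pow(m, -1) (Function('E')(m) = Mul(1, Pow(m, -1)) = Pow(m, -1))
l = Rational(-1, 10) (l = Pow(-10, -1) = Rational(-1, 10) ≈ -0.10000)
Pow(Add(Mul(Add(Pow(Add(0, -5), 2), -649), Add(555, -437)), l), 2) = Pow(Add(Mul(Add(Pow(Add(0, -5), 2), -649), Add(555, -437)), Rational(-1, 10)), 2) = Pow(Add(Mul(Add(Pow(-5, 2), -649), 118), Rational(-1, 10)), 2) = Pow(Add(Mul(Add(25, -649), 118), Rational(-1, 10)), 2) = Pow(Add(Mul(-624, 118), Rational(-1, 10)), 2) = Pow(Add(-73632, Rational(-1, 10)), 2) = Pow(Rational(-736321, 10), 2) = Rational(542168615041, 100)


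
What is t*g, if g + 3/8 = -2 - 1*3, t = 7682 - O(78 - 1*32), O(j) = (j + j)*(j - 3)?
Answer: -80109/4 ≈ -20027.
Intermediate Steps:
O(j) = 2*j*(-3 + j) (O(j) = (2*j)*(-3 + j) = 2*j*(-3 + j))
t = 3726 (t = 7682 - 2*(78 - 1*32)*(-3 + (78 - 1*32)) = 7682 - 2*(78 - 32)*(-3 + (78 - 32)) = 7682 - 2*46*(-3 + 46) = 7682 - 2*46*43 = 7682 - 1*3956 = 7682 - 3956 = 3726)
g = -43/8 (g = -3/8 + (-2 - 1*3) = -3/8 + (-2 - 3) = -3/8 - 5 = -43/8 ≈ -5.3750)
t*g = 3726*(-43/8) = -80109/4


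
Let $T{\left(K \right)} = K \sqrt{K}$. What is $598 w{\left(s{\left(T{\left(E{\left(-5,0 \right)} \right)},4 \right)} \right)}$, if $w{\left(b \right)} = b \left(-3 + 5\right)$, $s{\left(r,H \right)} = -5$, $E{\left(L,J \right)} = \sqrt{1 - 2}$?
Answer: $-5980$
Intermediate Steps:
$E{\left(L,J \right)} = i$ ($E{\left(L,J \right)} = \sqrt{-1} = i$)
$T{\left(K \right)} = K^{\frac{3}{2}}$
$w{\left(b \right)} = 2 b$ ($w{\left(b \right)} = b 2 = 2 b$)
$598 w{\left(s{\left(T{\left(E{\left(-5,0 \right)} \right)},4 \right)} \right)} = 598 \cdot 2 \left(-5\right) = 598 \left(-10\right) = -5980$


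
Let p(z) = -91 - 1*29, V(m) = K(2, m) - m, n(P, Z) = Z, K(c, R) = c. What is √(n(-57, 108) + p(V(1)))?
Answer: 2*I*√3 ≈ 3.4641*I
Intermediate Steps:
V(m) = 2 - m
p(z) = -120 (p(z) = -91 - 29 = -120)
√(n(-57, 108) + p(V(1))) = √(108 - 120) = √(-12) = 2*I*√3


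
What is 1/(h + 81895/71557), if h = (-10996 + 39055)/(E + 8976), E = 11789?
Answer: 1485881105/3708367538 ≈ 0.40068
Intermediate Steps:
h = 28059/20765 (h = (-10996 + 39055)/(11789 + 8976) = 28059/20765 ≈ 1.3513)
1/(h + 81895/71557) = 1/(28059/20765 + 81895/71557) = 1/(3708367538/1485881105) = 1485881105/3708367538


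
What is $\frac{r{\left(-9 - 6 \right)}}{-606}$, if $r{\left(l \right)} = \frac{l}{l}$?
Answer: $- \frac{1}{606} \approx -0.0016502$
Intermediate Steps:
$r{\left(l \right)} = 1$
$\frac{r{\left(-9 - 6 \right)}}{-606} = 1 \frac{1}{-606} = 1 \left(- \frac{1}{606}\right) = - \frac{1}{606}$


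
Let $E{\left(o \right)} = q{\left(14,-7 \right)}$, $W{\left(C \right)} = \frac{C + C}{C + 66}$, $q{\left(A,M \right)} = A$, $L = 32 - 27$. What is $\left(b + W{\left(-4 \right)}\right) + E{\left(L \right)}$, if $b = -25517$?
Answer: $- \frac{790597}{31} \approx -25503.0$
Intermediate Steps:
$L = 5$ ($L = 32 - 27 = 5$)
$W{\left(C \right)} = \frac{2 C}{66 + C}$
$E{\left(o \right)} = 14$
$\left(b + W{\left(-4 \right)}\right) + E{\left(L \right)} = \left(-25517 + 2 \left(-4\right) \frac{1}{66 - 4}\right) + 14 = \left(-25517 + 2 \left(-4\right) \frac{1}{62}\right) + 14 = \left(-25517 - \frac{4}{31}\right) + 14 = - \frac{791031}{31} + 14 = - \frac{790597}{31}$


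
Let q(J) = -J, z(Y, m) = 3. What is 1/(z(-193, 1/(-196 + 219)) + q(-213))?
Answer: 1/216 ≈ 0.0046296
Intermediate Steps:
1/(z(-193, 1/(-196 + 219)) + q(-213)) = 1/(3 - 1*(-213)) = 1/(3 + 213) = 1/216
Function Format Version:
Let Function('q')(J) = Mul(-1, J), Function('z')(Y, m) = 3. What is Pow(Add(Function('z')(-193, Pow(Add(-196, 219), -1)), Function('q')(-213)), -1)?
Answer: Rational(1, 216) ≈ 0.0046296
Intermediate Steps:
Pow(Add(Function('z')(-193, Pow(Add(-196, 219), -1)), Function('q')(-213)), -1) = Pow(Add(3, Mul(-1, -213)), -1) = Pow(Add(3, 213), -1) = Pow(216, -1) = Rational(1, 216)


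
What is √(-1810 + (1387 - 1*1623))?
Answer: I*√2046 ≈ 45.233*I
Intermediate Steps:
√(-1810 + (1387 - 1*1623)) = √(-1810 + (1387 - 1623)) = √(-1810 - 236) = √(-2046) = I*√2046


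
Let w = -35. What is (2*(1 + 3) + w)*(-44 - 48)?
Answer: 2484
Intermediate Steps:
(2*(1 + 3) + w)*(-44 - 48) = (2*(1 + 3) - 35)*(-44 - 48) = (2*4 - 35)*(-92) = (8 - 35)*(-92) = -27*(-92) = 2484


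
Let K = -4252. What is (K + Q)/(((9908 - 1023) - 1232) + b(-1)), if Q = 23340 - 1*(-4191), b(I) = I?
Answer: 23279/7652 ≈ 3.0422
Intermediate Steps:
Q = 27531 (Q = 23340 + 4191 = 27531)
(K + Q)/(((9908 - 1023) - 1232) + b(-1)) = (-4252 + 27531)/(((9908 - 1023) - 1232) - 1) = 23279/((8885 - 1232) - 1) = 23279/(7653 - 1) = 23279/7652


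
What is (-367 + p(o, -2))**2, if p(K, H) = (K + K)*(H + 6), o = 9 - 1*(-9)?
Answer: 49729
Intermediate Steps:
o = 18 (o = 9 + 9 = 18)
p(K, H) = 2*K*(6 + H) (p(K, H) = (2*K)*(6 + H) = 2*K*(6 + H))
(-367 + p(o, -2))**2 = (-367 + 2*18*(6 - 2))**2 = (-367 + 2*18*4)**2 = (-367 + 144)**2 = (-223)**2 = 49729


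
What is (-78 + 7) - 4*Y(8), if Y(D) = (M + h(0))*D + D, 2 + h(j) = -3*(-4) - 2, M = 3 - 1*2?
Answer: -391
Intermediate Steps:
M = 1 (M = 3 - 2 = 1)
h(j) = 8 (h(j) = -2 + (-3*(-4) - 2) = -2 + (12 - 2) = -2 + 10 = 8)
Y(D) = 10*D (Y(D) = (1 + 8)*D + D = 9*D + D = 10*D)
(-78 + 7) - 4*Y(8) = (-78 + 7) - 40*8 = -71 - 4*80 = -71 - 320 = -391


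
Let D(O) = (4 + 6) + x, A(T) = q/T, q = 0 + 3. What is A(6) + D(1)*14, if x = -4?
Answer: 169/2 ≈ 84.500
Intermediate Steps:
q = 3
A(T) = 3/T
D(O) = 6 (D(O) = (4 + 6) - 4 = 10 - 4 = 6)
A(6) + D(1)*14 = 3/6 + 6*14 = 3*(1/6) + 84 = 1/2 + 84 = 169/2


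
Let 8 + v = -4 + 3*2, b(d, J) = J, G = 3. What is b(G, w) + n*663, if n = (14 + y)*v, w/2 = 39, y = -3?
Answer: -43680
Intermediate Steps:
w = 78 (w = 2*39 = 78)
v = -6 (v = -8 + (-4 + 3*2) = -8 + (-4 + 6) = -8 + 2 = -6)
n = -66 (n = (14 - 3)*(-6) = 11*(-6) = -66)
b(G, w) + n*663 = 78 - 66*663 = 78 - 43758 = -43680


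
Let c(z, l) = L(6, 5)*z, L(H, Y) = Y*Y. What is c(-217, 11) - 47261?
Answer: -52686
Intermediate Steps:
L(H, Y) = Y²
c(z, l) = 25*z (c(z, l) = 5²*z = 25*z)
c(-217, 11) - 47261 = 25*(-217) - 47261 = -5425 - 47261 = -52686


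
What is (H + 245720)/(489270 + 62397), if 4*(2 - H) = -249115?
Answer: 1232003/2206668 ≈ 0.55831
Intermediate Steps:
H = 249123/4 (H = 2 - ¼*(-249115) = 2 + 249115/4 = 249123/4 ≈ 62281.)
(H + 245720)/(489270 + 62397) = (249123/4 + 245720)/(489270 + 62397) = (1232003/4)/551667 = (1232003/4)*(1/551667) = 1232003/2206668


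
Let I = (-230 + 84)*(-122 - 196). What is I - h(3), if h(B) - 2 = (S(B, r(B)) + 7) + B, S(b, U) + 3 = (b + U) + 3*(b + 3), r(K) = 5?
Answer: 46393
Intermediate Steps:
S(b, U) = 6 + U + 4*b (S(b, U) = -3 + ((b + U) + 3*(b + 3)) = -3 + ((U + b) + 3*(3 + b)) = -3 + ((U + b) + (9 + 3*b)) = -3 + (9 + U + 4*b) = 6 + U + 4*b)
h(B) = 20 + 5*B (h(B) = 2 + (((6 + 5 + 4*B) + 7) + B) = 2 + (((11 + 4*B) + 7) + B) = 2 + ((18 + 4*B) + B) = 2 + (18 + 5*B) = 20 + 5*B)
I = 46428 (I = -146*(-318) = 46428)
I - h(3) = 46428 - (20 + 5*3) = 46428 - (20 + 15) = 46428 - 1*35 = 46428 - 35 = 46393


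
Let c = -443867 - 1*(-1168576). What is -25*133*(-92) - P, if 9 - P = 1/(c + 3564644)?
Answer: 1312074478524/4289353 ≈ 3.0589e+5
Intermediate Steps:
c = 724709 (c = -443867 + 1168576 = 724709)
P = 38604176/4289353 (P = 9 - 1/(724709 + 3564644) = 9 - 1/4289353 = 38604176/4289353 ≈ 9.0000)
-25*133*(-92) - P = -25*133*(-92) - 1*38604176/4289353 = -3325*(-92) - 38604176/4289353 = 305900 - 38604176/4289353 = 1312074478524/4289353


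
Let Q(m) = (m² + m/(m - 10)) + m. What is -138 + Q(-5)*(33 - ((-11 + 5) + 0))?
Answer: 655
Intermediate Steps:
Q(m) = m + m² + m/(-10 + m) (Q(m) = (m² + m/(-10 + m)) + m = m + m² + m/(-10 + m))
-138 + Q(-5)*(33 - ((-11 + 5) + 0)) = -138 + (-5*(-9 + (-5)² - 9*(-5))/(-10 - 5))*(33 - ((-11 + 5) + 0)) = -138 + (-5*(-9 + 25 + 45)/(-15))*(33 - (-6 + 0)) = -138 + (-5*(-1/15)*61)*(33 - 1*(-6)) = -138 + 61*(33 + 6)/3 = -138 + (61/3)*39 = -138 + 793 = 655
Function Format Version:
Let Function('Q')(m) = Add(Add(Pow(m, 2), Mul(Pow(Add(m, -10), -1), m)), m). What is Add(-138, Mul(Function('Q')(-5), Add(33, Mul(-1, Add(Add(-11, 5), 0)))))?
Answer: 655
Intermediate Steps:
Function('Q')(m) = Add(m, Pow(m, 2), Mul(m, Pow(Add(-10, m), -1))) (Function('Q')(m) = Add(Add(Pow(m, 2), Mul(Pow(Add(-10, m), -1), m)), m) = Add(Add(Pow(m, 2), Mul(m, Pow(Add(-10, m), -1))), m) = Add(m, Pow(m, 2), Mul(m, Pow(Add(-10, m), -1))))
Add(-138, Mul(Function('Q')(-5), Add(33, Mul(-1, Add(Add(-11, 5), 0))))) = Add(-138, Mul(Mul(-5, Pow(Add(-10, -5), -1), Add(-9, Pow(-5, 2), Mul(-9, -5))), Add(33, Mul(-1, Add(Add(-11, 5), 0))))) = Add(-138, Mul(Mul(-5, Pow(-15, -1), Add(-9, 25, 45)), Add(33, Mul(-1, Add(-6, 0))))) = Add(-138, Mul(Mul(-5, Rational(-1, 15), 61), Add(33, Mul(-1, -6)))) = Add(-138, Mul(Rational(61, 3), Add(33, 6))) = Add(-138, Mul(Rational(61, 3), 39)) = Add(-138, 793) = 655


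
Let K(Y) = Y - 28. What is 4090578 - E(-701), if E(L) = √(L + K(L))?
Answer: 4090578 - I*√1430 ≈ 4.0906e+6 - 37.815*I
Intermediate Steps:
K(Y) = -28 + Y
E(L) = √(-28 + 2*L) (E(L) = √(L + (-28 + L)) = √(-28 + 2*L))
4090578 - E(-701) = 4090578 - √(-28 + 2*(-701)) = 4090578 - √(-28 - 1402) = 4090578 - √(-1430) = 4090578 - I*√1430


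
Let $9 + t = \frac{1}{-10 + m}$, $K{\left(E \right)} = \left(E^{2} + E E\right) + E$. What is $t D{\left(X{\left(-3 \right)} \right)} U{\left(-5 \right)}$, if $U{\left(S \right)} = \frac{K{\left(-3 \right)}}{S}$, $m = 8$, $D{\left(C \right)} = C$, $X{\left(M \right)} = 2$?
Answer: $57$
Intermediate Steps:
$K{\left(E \right)} = E + 2 E^{2}$ ($K{\left(E \right)} = \left(E^{2} + E^{2}\right) + E = 2 E^{2} + E = E + 2 E^{2}$)
$t = - \frac{19}{2}$ ($t = -9 + \frac{1}{-10 + 8} = -9 + \frac{1}{-2} = -9 - \frac{1}{2} = - \frac{19}{2} \approx -9.5$)
$U{\left(S \right)} = \frac{15}{S}$ ($U{\left(S \right)} = \frac{\left(-3\right) \left(1 + 2 \left(-3\right)\right)}{S} = \frac{\left(-3\right) \left(1 - 6\right)}{S} = \frac{\left(-3\right) \left(-5\right)}{S} = \frac{15}{S}$)
$t D{\left(X{\left(-3 \right)} \right)} U{\left(-5 \right)} = \left(- \frac{19}{2}\right) 2 \frac{15}{-5} = - 19 \cdot 15 \left(- \frac{1}{5}\right) = \left(-19\right) \left(-3\right) = 57$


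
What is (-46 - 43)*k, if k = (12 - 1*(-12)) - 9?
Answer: -1335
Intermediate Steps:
k = 15 (k = (12 + 12) - 9 = 24 - 9 = 15)
(-46 - 43)*k = (-46 - 43)*15 = -89*15 = -1335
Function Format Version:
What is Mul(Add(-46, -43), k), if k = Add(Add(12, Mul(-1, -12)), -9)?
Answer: -1335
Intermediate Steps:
k = 15 (k = Add(Add(12, 12), -9) = Add(24, -9) = 15)
Mul(Add(-46, -43), k) = Mul(Add(-46, -43), 15) = Mul(-89, 15) = -1335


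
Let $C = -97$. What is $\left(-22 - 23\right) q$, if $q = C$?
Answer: $4365$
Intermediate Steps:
$q = -97$
$\left(-22 - 23\right) q = \left(-22 - 23\right) \left(-97\right) = \left(-45\right) \left(-97\right) = 4365$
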